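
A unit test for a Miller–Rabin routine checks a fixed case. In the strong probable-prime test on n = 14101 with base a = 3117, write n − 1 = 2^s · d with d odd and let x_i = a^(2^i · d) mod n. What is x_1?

n − 1 = 14100 = 2^2 · 3525, so s = 2 and d = 3525.
Repeated squaring mod 14101: 3117^1 ≡ 3117, 3117^2 ≡ 100, 3117^4 ≡ 10000, 3117^8 ≡ 9809, 3117^16 ≡ 5358, 3117^32 ≡ 12629, 3117^64 ≡ 9331, 3117^128 ≡ 7987, 3117^256 ≡ 13346, 3117^512 ≡ 5985, 3117^1024 ≡ 3685, 3117^2048 ≡ 14063.
3525 = 2048 + 1024 + 256 + 128 + 64 + 4 + 1, so 3117^3525 ≡ 14063·3685·13346·7987·9331·10000·3117 ≡ 2113 (mod 14101).
x_0 = 2113.
x_1 = 2113^2 mod 14101 = 8853.

8853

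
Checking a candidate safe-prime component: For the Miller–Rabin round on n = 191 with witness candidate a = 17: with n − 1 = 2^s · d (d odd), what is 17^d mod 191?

n − 1 = 190 = 2^1 · 95, so s = 1 and d = 95.
17^95 mod 191 = 1.

1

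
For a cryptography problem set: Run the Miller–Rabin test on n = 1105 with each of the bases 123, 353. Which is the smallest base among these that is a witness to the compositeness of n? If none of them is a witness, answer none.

none

n − 1 = 1104 = 2^4 · 69, so s = 4 and d = 69.
Base 123: x_0 = 123^69 mod 1105 = 1058. x_0 is neither 1 nor 1104, so continue squaring. x_1 = 1058^2 mod 1105 = 1104. x_1 ≡ −1, so 123 is not a witness.
Base 353: x_0 = 353^69 mod 1105 = 863. x_0 is neither 1 nor 1104, so continue squaring. x_1 = 863^2 mod 1105 = 1104. x_1 ≡ −1, so 353 is not a witness.
No listed base is a witness for 1105.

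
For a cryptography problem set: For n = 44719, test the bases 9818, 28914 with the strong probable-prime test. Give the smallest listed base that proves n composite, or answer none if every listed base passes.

n − 1 = 44718 = 2^1 · 22359, so s = 1 and d = 22359.
Base 9818: x_0 = 9818^22359 mod 44719 = 32278. x_0 ∉ {1, 44718} and s = 1, so 9818 is a Miller–Rabin witness and 44719 is composite.
Base 28914: x_0 = 28914^22359 mod 44719 = 32119. x_0 ∉ {1, 44718} and s = 1, so 28914 is a Miller–Rabin witness and 44719 is composite.
The smallest witness among the given bases is 9818.

9818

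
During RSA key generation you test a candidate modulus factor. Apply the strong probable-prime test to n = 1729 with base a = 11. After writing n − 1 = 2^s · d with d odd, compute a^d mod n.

n − 1 = 1728 = 2^6 · 27, so s = 6 and d = 27.
11^27 mod 1729 = 1331.

1331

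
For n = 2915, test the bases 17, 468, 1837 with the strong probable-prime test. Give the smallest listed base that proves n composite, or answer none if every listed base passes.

n − 1 = 2914 = 2^1 · 1457, so s = 1 and d = 1457.
Base 17: x_0 = 17^1457 mod 2915 = 547. x_0 ∉ {1, 2914} and s = 1, so 17 is a Miller–Rabin witness and 2915 is composite.
Base 468: x_0 = 468^1457 mod 2915 = 998. x_0 ∉ {1, 2914} and s = 1, so 468 is a Miller–Rabin witness and 2915 is composite.
Base 1837: x_0 = 1837^1457 mod 2915 = 1837. x_0 ∉ {1, 2914} and s = 1, so 1837 is a Miller–Rabin witness and 2915 is composite.
The smallest witness among the given bases is 17.

17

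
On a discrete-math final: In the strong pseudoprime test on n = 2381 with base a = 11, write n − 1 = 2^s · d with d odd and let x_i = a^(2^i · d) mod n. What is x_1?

1

n − 1 = 2380 = 2^2 · 595, so s = 2 and d = 595.
x_0 = 11^595 mod 2381 = 2380.
x_1 = 2380^2 mod 2381 = 1.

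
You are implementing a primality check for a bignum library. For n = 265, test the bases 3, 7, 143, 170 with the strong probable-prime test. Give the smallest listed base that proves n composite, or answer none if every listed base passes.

n − 1 = 264 = 2^3 · 33, so s = 3 and d = 33.
Base 3: x_0 = 3^33 mod 265 = 198. x_0 is neither 1 nor 264, so continue squaring. x_1 = 198^2 mod 265 = 249. x_2 = 249^2 mod 265 = 256. Reached i = s−1 = 2 without hitting −1: 3 is a Miller–Rabin witness and 265 is composite.
Base 7: x_0 = 7^33 mod 265 = 82. x_0 is neither 1 nor 264, so continue squaring. x_1 = 82^2 mod 265 = 99. x_2 = 99^2 mod 265 = 261. Reached i = s−1 = 2 without hitting −1: 7 is a Miller–Rabin witness and 265 is composite.
Base 143: x_0 = 143^33 mod 265 = 163. x_0 is neither 1 nor 264, so continue squaring. x_1 = 163^2 mod 265 = 69. x_2 = 69^2 mod 265 = 256. Reached i = s−1 = 2 without hitting −1: 143 is a Miller–Rabin witness and 265 is composite.
Base 170: x_0 = 170^33 mod 265 = 25. x_0 is neither 1 nor 264, so continue squaring. x_1 = 25^2 mod 265 = 95. x_2 = 95^2 mod 265 = 15. Reached i = s−1 = 2 without hitting −1: 170 is a Miller–Rabin witness and 265 is composite.
The smallest witness among the given bases is 3.

3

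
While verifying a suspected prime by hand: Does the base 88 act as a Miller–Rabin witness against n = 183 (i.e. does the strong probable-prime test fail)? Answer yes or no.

n − 1 = 182 = 2^1 · 91, so s = 1 and d = 91.
x_0 = 88^91 mod 183 = 88.
x_0 ∉ {1, 182} and s = 1, so 88 is a Miller–Rabin witness and 183 is composite.

yes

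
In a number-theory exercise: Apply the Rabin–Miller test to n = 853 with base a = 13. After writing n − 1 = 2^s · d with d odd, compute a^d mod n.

333

n − 1 = 852 = 2^2 · 213, so s = 2 and d = 213.
Repeated squaring mod 853: 13^1 ≡ 13, 13^2 ≡ 169, 13^4 ≡ 412, 13^8 ≡ 850, 13^16 ≡ 9, 13^32 ≡ 81, 13^64 ≡ 590, 13^128 ≡ 76.
213 = 128 + 64 + 16 + 4 + 1, so 13^213 ≡ 76·590·9·412·13 ≡ 333 (mod 853).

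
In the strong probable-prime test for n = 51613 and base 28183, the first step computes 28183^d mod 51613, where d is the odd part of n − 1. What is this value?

n − 1 = 51612 = 2^2 · 12903, so s = 2 and d = 12903.
28183^12903 mod 51613 = 508.

508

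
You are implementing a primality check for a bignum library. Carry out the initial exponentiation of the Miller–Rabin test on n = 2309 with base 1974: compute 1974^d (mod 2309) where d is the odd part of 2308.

n − 1 = 2308 = 2^2 · 577, so s = 2 and d = 577.
By repeated squaring, 1974^577 ≡ 688 (mod 2309).

688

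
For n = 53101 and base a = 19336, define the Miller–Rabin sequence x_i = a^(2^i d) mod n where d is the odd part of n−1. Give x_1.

53100

n − 1 = 53100 = 2^2 · 13275, so s = 2 and d = 13275.
By repeated squaring, 19336^13275 ≡ 1175 (mod 53101).
x_0 = 1175.
x_1 = 1175^2 mod 53101 = 53100.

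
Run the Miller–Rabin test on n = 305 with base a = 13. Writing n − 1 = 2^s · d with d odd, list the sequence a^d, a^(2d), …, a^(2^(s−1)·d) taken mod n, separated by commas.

257, 169, 196, 291

n − 1 = 304 = 2^4 · 19, so s = 4 and d = 19.
x_0 = 13^19 mod 305 = 257.
x_1 = 257^2 mod 305 = 169.
x_2 = 169^2 mod 305 = 196.
x_3 = 196^2 mod 305 = 291.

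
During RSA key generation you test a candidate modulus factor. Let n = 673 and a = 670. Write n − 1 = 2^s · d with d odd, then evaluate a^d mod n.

n − 1 = 672 = 2^5 · 21, so s = 5 and d = 21.
670^21 mod 673 = 326.

326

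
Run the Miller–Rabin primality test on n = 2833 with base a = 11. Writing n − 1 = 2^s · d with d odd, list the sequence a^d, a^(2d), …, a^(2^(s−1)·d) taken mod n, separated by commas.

n − 1 = 2832 = 2^4 · 177, so s = 4 and d = 177.
x_0 = 11^177 mod 2833 = 1745.
x_1 = 1745^2 mod 2833 = 2383.
x_2 = 2383^2 mod 2833 = 1357.
x_3 = 1357^2 mod 2833 = 2832.

1745, 2383, 1357, 2832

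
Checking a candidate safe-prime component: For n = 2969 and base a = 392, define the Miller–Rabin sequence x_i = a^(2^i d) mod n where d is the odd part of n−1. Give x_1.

n − 1 = 2968 = 2^3 · 371, so s = 3 and d = 371.
x_0 = 392^371 mod 2969 = 2968.
x_1 = 2968^2 mod 2969 = 1.

1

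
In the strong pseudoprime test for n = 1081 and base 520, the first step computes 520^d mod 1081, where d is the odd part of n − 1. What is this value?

7

n − 1 = 1080 = 2^3 · 135, so s = 3 and d = 135.
520^135 mod 1081 = 7.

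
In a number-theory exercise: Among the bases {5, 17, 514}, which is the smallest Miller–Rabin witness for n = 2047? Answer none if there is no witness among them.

n − 1 = 2046 = 2^1 · 1023, so s = 1 and d = 1023.
Base 5: x_0 = 5^1023 mod 2047 = 1034. x_0 ∉ {1, 2046} and s = 1, so 5 is a Miller–Rabin witness and 2047 is composite.
Base 17: x_0 = 17^1023 mod 2047 = 1034. x_0 ∉ {1, 2046} and s = 1, so 17 is a Miller–Rabin witness and 2047 is composite.
Base 514: x_0 = 514^1023 mod 2047 = 1013. x_0 ∉ {1, 2046} and s = 1, so 514 is a Miller–Rabin witness and 2047 is composite.
The smallest witness among the given bases is 5.

5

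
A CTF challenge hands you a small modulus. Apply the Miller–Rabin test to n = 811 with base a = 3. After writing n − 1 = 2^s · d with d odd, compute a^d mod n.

n − 1 = 810 = 2^1 · 405, so s = 1 and d = 405.
By repeated squaring, 3^405 ≡ 810 (mod 811).

810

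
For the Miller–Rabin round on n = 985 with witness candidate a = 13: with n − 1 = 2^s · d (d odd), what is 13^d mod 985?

n − 1 = 984 = 2^3 · 123, so s = 3 and d = 123.
Repeated squaring mod 985: 13^1 ≡ 13, 13^2 ≡ 169, 13^4 ≡ 981, 13^8 ≡ 16, 13^16 ≡ 256, 13^32 ≡ 526, 13^64 ≡ 876.
123 = 64 + 32 + 16 + 8 + 2 + 1, so 13^123 ≡ 876·526·256·16·169·13 ≡ 927 (mod 985).

927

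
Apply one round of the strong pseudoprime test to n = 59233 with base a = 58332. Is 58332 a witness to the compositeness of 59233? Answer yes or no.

n − 1 = 59232 = 2^5 · 1851, so s = 5 and d = 1851.
Repeated squaring mod 59233: 58332^1 ≡ 58332, 58332^2 ≡ 41772, 58332^4 ≡ 14270, 58332^8 ≡ 49079, 58332^16 ≡ 38296, 58332^32 ≡ 33769, 58332^64 ≡ 50878, 58332^128 ≡ 29551, 58332^256 ≡ 48715, 58332^512 ≡ 40313, 58332^1024 ≡ 21381.
1851 = 1024 + 512 + 256 + 32 + 16 + 8 + 2 + 1, so 58332^1851 ≡ 21381·40313·48715·33769·38296·49079·41772·58332 ≡ 12980 (mod 59233).
x_0 = 58332^1851 mod 59233 = 12980.
x_0 is neither 1 nor 59232, so continue squaring.
x_1 = 12980^2 mod 59233 = 21748.
x_2 = 21748^2 mod 59233 = 59232.
x_2 ≡ −1, so 58332 is not a witness.

no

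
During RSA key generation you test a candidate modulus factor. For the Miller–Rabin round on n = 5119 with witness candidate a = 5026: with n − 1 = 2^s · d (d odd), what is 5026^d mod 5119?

5118

n − 1 = 5118 = 2^1 · 2559, so s = 1 and d = 2559.
5026^2559 mod 5119 = 5118.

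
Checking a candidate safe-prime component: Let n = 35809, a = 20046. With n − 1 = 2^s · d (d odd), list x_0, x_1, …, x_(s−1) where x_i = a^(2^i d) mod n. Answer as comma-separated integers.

32330, 35808, 1, 1, 1

n − 1 = 35808 = 2^5 · 1119, so s = 5 and d = 1119.
x_0 = 20046^1119 mod 35809 = 32330.
x_1 = 32330^2 mod 35809 = 35808.
x_2 = 35808^2 mod 35809 = 1.
x_3 = 1^2 mod 35809 = 1.
x_4 = 1^2 mod 35809 = 1.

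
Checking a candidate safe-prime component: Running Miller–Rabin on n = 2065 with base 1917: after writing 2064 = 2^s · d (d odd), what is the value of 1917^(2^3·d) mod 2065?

n − 1 = 2064 = 2^4 · 129, so s = 4 and d = 129.
x_0 = 1917^129 mod 2065 = 1462.
x_1 = 1462^2 mod 2065 = 169.
x_2 = 169^2 mod 2065 = 1716.
x_3 = 1716^2 mod 2065 = 2031.

2031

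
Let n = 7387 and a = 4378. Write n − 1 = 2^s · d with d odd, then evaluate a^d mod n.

n − 1 = 7386 = 2^1 · 3693, so s = 1 and d = 3693.
Repeated squaring mod 7387: 4378^1 ≡ 4378, 4378^2 ≡ 5006, 4378^4 ≡ 3332, 4378^8 ≡ 6950, 4378^16 ≡ 6294, 4378^32 ≡ 5342, 4378^64 ≡ 983, 4378^128 ≡ 5979, 4378^256 ≡ 2748, 4378^512 ≡ 1990, 4378^1024 ≡ 668, 4378^2048 ≡ 3004.
3693 = 2048 + 1024 + 512 + 64 + 32 + 8 + 4 + 1, so 4378^3693 ≡ 3004·668·1990·983·5342·6950·3332·4378 ≡ 450 (mod 7387).

450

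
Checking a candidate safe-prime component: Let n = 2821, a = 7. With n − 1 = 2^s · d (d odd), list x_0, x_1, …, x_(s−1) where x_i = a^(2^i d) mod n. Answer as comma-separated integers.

931, 714

n − 1 = 2820 = 2^2 · 705, so s = 2 and d = 705.
x_0 = 7^705 mod 2821 = 931.
x_1 = 931^2 mod 2821 = 714.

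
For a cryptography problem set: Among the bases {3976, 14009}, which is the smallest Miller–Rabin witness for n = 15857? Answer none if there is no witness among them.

3976

n − 1 = 15856 = 2^4 · 991, so s = 4 and d = 991.
Base 3976: x_0 = 3976^991 mod 15857 = 8503. x_0 is neither 1 nor 15856, so continue squaring. x_1 = 8503^2 mod 15857 = 8946. x_2 = 8946^2 mod 15857 = 637. x_3 = 637^2 mod 15857 = 9344. Reached i = s−1 = 3 without hitting −1: 3976 is a Miller–Rabin witness and 15857 is composite.
Base 14009: x_0 = 14009^991 mod 15857 = 4359. x_0 is neither 1 nor 15856, so continue squaring. x_1 = 4359^2 mod 15857 = 4195. x_2 = 4195^2 mod 15857 = 12612. x_3 = 12612^2 mod 15857 = 977. Reached i = s−1 = 3 without hitting −1: 14009 is a Miller–Rabin witness and 15857 is composite.
The smallest witness among the given bases is 3976.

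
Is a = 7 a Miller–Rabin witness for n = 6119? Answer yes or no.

yes

n − 1 = 6118 = 2^1 · 3059, so s = 1 and d = 3059.
x_0 = 7^3059 mod 6119 = 1799.
x_0 ∉ {1, 6118} and s = 1, so 7 is a Miller–Rabin witness and 6119 is composite.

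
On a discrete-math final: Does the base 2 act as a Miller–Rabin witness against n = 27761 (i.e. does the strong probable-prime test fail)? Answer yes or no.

n − 1 = 27760 = 2^4 · 1735, so s = 4 and d = 1735.
Repeated squaring mod 27761: 2^1 ≡ 2, 2^2 ≡ 4, 2^4 ≡ 16, 2^8 ≡ 256, 2^16 ≡ 10014, 2^32 ≡ 7464, 2^64 ≡ 22730, 2^128 ≡ 20690, 2^256 ≡ 1480, 2^512 ≡ 25042, 2^1024 ≡ 8535.
1735 = 1024 + 512 + 128 + 64 + 4 + 2 + 1, so 2^1735 ≡ 8535·25042·20690·22730·16·4·2 ≡ 17230 (mod 27761).
x_0 = 2^1735 mod 27761 = 17230.
x_0 is neither 1 nor 27760, so continue squaring.
x_1 = 17230^2 mod 27761 = 24527.
x_2 = 24527^2 mod 27761 = 20620.
x_3 = 20620^2 mod 27761 = 24685.
Reached i = s−1 = 3 without hitting −1: 2 is a Miller–Rabin witness and 27761 is composite.

yes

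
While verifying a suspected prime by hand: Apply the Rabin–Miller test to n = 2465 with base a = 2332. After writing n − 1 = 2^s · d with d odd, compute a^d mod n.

12

n − 1 = 2464 = 2^5 · 77, so s = 5 and d = 77.
2332^77 mod 2465 = 12.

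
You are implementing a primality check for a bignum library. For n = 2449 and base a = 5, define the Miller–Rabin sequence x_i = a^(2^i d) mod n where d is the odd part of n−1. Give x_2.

n − 1 = 2448 = 2^4 · 153, so s = 4 and d = 153.
x_0 = 5^153 mod 2449 = 1489.
x_1 = 1489^2 mod 2449 = 776.
x_2 = 776^2 mod 2449 = 2171.

2171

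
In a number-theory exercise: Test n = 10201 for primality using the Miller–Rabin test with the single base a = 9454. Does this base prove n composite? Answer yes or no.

n − 1 = 10200 = 2^3 · 1275, so s = 3 and d = 1275.
x_0 = 9454^1275 mod 10201 = 9686.
x_0 is neither 1 nor 10200, so continue squaring.
x_1 = 9686^2 mod 10201 = 10200.
x_1 ≡ −1, so 9454 is not a witness.

no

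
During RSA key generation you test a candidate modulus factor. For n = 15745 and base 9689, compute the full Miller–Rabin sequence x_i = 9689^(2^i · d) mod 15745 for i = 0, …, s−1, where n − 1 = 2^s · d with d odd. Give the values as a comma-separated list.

n − 1 = 15744 = 2^7 · 123, so s = 7 and d = 123.
x_0 = 9689^123 mod 15745 = 11484.
x_1 = 11484^2 mod 15745 = 2136.
x_2 = 2136^2 mod 15745 = 12191.
x_3 = 12191^2 mod 15745 = 3426.
x_4 = 3426^2 mod 15745 = 7451.
x_5 = 7451^2 mod 15745 = 531.
x_6 = 531^2 mod 15745 = 14296.

11484, 2136, 12191, 3426, 7451, 531, 14296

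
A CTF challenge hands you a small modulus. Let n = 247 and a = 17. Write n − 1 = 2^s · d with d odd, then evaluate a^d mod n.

n − 1 = 246 = 2^1 · 123, so s = 1 and d = 123.
17^123 mod 247 = 64.

64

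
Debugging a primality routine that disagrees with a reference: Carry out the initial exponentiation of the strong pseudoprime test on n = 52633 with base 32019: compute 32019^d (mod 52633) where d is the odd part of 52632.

42435

n − 1 = 52632 = 2^3 · 6579, so s = 3 and d = 6579.
Repeated squaring mod 52633: 32019^1 ≡ 32019, 32019^2 ≡ 30787, 32019^4 ≡ 24305, 32019^8 ≡ 32866, 32019^16 ≡ 39530, 32019^32 ≡ 52396, 32019^64 ≡ 3536, 32019^128 ≡ 29275, 32019^256 ≡ 2486, 32019^512 ≡ 22135, 32019^1024 ≡ 50261, 32019^2048 ≡ 47286, 32019^4096 ≡ 10690.
6579 = 4096 + 2048 + 256 + 128 + 32 + 16 + 2 + 1, so 32019^6579 ≡ 10690·47286·2486·29275·52396·39530·30787·32019 ≡ 42435 (mod 52633).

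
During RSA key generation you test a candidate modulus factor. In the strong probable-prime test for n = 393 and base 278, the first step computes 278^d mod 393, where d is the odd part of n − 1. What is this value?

260

n − 1 = 392 = 2^3 · 49, so s = 3 and d = 49.
Repeated squaring mod 393: 278^1 ≡ 278, 278^2 ≡ 256, 278^4 ≡ 298, 278^8 ≡ 379, 278^16 ≡ 196, 278^32 ≡ 295.
49 = 32 + 16 + 1, so 278^49 ≡ 295·196·278 ≡ 260 (mod 393).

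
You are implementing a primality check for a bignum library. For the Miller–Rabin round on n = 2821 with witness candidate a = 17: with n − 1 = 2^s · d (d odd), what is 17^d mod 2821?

2820

n − 1 = 2820 = 2^2 · 705, so s = 2 and d = 705.
17^705 mod 2821 = 2820.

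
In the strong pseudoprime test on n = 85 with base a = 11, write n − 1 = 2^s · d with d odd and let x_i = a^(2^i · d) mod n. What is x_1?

n − 1 = 84 = 2^2 · 21, so s = 2 and d = 21.
Repeated squaring mod 85: 11^1 ≡ 11, 11^2 ≡ 36, 11^4 ≡ 21, 11^8 ≡ 16, 11^16 ≡ 1.
21 = 16 + 4 + 1, so 11^21 ≡ 1·21·11 ≡ 61 (mod 85).
x_0 = 61.
x_1 = 61^2 mod 85 = 66.

66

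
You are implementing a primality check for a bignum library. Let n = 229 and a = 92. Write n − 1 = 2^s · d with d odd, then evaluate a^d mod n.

n − 1 = 228 = 2^2 · 57, so s = 2 and d = 57.
By repeated squaring, 92^57 ≡ 107 (mod 229).

107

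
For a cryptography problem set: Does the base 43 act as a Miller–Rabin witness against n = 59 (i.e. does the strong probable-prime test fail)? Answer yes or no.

n − 1 = 58 = 2^1 · 29, so s = 1 and d = 29.
x_0 = 43^29 mod 59 = 58.
x_0 = 58 ≡ −1, so 43 is not a witness.

no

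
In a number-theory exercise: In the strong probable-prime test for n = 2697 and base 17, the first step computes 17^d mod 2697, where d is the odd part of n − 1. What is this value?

539

n − 1 = 2696 = 2^3 · 337, so s = 3 and d = 337.
17^337 mod 2697 = 539.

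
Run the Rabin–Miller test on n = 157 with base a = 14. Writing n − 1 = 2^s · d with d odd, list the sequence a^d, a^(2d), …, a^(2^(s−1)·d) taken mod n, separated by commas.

1, 1

n − 1 = 156 = 2^2 · 39, so s = 2 and d = 39.
x_0 = 14^39 mod 157 = 1.
x_1 = 1^2 mod 157 = 1.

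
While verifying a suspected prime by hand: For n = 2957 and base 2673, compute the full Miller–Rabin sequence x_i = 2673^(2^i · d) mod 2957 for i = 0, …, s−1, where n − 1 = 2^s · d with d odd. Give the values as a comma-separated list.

n − 1 = 2956 = 2^2 · 739, so s = 2 and d = 739.
x_0 = 2673^739 mod 2957 = 1735.
x_1 = 1735^2 mod 2957 = 2956.

1735, 2956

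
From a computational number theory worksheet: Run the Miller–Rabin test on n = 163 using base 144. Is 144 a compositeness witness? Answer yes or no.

n − 1 = 162 = 2^1 · 81, so s = 1 and d = 81.
x_0 = 144^81 mod 163 = 1.
x_0 = 1, so 144 is not a witness.

no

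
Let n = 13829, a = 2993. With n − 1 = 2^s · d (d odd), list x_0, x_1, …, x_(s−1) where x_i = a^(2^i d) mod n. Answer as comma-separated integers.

13405, 13828

n − 1 = 13828 = 2^2 · 3457, so s = 2 and d = 3457.
x_0 = 2993^3457 mod 13829 = 13405.
x_1 = 13405^2 mod 13829 = 13828.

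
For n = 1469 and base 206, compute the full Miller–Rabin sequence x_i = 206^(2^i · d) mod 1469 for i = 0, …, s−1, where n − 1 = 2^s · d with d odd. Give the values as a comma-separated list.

n − 1 = 1468 = 2^2 · 367, so s = 2 and d = 367.
x_0 = 206^367 mod 1469 = 119.
x_1 = 119^2 mod 1469 = 940.

119, 940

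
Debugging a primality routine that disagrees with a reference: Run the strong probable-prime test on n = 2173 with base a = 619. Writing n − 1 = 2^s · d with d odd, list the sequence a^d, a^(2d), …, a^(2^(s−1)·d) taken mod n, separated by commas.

1335, 365

n − 1 = 2172 = 2^2 · 543, so s = 2 and d = 543.
x_0 = 619^543 mod 2173 = 1335.
x_1 = 1335^2 mod 2173 = 365.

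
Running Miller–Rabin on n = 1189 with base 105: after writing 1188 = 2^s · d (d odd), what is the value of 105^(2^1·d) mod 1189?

1082

n − 1 = 1188 = 2^2 · 297, so s = 2 and d = 297.
x_0 = 105^297 mod 1189 = 1070.
x_1 = 1070^2 mod 1189 = 1082.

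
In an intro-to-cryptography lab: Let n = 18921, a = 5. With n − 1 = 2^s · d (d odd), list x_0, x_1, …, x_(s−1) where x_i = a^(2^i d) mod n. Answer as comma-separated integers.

9455, 14221, 9193

n − 1 = 18920 = 2^3 · 2365, so s = 3 and d = 2365.
x_0 = 5^2365 mod 18921 = 9455.
x_1 = 9455^2 mod 18921 = 14221.
x_2 = 14221^2 mod 18921 = 9193.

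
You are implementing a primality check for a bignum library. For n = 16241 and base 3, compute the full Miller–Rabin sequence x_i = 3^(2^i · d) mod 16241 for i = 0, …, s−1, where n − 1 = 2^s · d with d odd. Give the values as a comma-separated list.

n − 1 = 16240 = 2^4 · 1015, so s = 4 and d = 1015.
x_0 = 3^1015 mod 16241 = 986.
x_1 = 986^2 mod 16241 = 13977.
x_2 = 13977^2 mod 16241 = 9781.
x_3 = 9781^2 mod 16241 = 8471.

986, 13977, 9781, 8471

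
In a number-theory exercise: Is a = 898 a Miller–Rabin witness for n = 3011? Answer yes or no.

n − 1 = 3010 = 2^1 · 1505, so s = 1 and d = 1505.
x_0 = 898^1505 mod 3011 = 1.
x_0 = 1, so 898 is not a witness.

no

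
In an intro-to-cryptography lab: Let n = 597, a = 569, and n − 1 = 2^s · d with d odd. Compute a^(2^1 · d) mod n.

28

n − 1 = 596 = 2^2 · 149, so s = 2 and d = 149.
x_0 = 569^149 mod 597 = 572.
x_1 = 572^2 mod 597 = 28.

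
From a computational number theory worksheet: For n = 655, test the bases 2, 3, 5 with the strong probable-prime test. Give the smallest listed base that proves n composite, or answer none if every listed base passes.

n − 1 = 654 = 2^1 · 327, so s = 1 and d = 327.
Base 2: x_0 = 2^327 mod 655 = 258. x_0 ∉ {1, 654} and s = 1, so 2 is a Miller–Rabin witness and 655 is composite.
Base 3: x_0 = 3^327 mod 655 = 402. x_0 ∉ {1, 654} and s = 1, so 3 is a Miller–Rabin witness and 655 is composite.
Base 5: x_0 = 5^327 mod 655 = 25. x_0 ∉ {1, 654} and s = 1, so 5 is a Miller–Rabin witness and 655 is composite.
The smallest witness among the given bases is 2.

2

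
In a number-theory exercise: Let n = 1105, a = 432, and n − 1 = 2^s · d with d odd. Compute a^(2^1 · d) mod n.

274

n − 1 = 1104 = 2^4 · 69, so s = 4 and d = 69.
By repeated squaring, 432^69 ≡ 742 (mod 1105).
x_0 = 742.
x_1 = 742^2 mod 1105 = 274.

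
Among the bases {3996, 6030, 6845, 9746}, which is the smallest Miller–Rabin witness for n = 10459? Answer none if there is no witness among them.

n − 1 = 10458 = 2^1 · 5229, so s = 1 and d = 5229.
Base 3996: x_0 = 3996^5229 mod 10459 = 10458. x_0 = 10458 ≡ −1, so 3996 is not a witness.
Base 6030: x_0 = 6030^5229 mod 10459 = 10458. x_0 = 10458 ≡ −1, so 6030 is not a witness.
Base 6845: x_0 = 6845^5229 mod 10459 = 1. x_0 = 1, so 6845 is not a witness.
Base 9746: x_0 = 9746^5229 mod 10459 = 10458. x_0 = 10458 ≡ −1, so 9746 is not a witness.
No listed base is a witness for 10459.

none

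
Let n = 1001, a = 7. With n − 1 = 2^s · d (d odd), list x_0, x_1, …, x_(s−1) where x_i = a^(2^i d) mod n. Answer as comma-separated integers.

791, 56, 133

n − 1 = 1000 = 2^3 · 125, so s = 3 and d = 125.
x_0 = 7^125 mod 1001 = 791.
x_1 = 791^2 mod 1001 = 56.
x_2 = 56^2 mod 1001 = 133.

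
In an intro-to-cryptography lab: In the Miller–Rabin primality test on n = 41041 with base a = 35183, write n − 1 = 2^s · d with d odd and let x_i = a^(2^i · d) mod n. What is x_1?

27182

n − 1 = 41040 = 2^4 · 2565, so s = 4 and d = 2565.
Repeated squaring mod 41041: 35183^1 ≡ 35183, 35183^2 ≡ 5888, 35183^4 ≡ 29940, 35183^8 ≡ 27119, 35183^16 ≡ 26482, 35183^32 ≡ 28757, 35183^64 ≡ 29940, 35183^128 ≡ 27119, 35183^256 ≡ 26482, 35183^512 ≡ 28757, 35183^1024 ≡ 29940, 35183^2048 ≡ 27119.
2565 = 2048 + 512 + 4 + 1, so 35183^2565 ≡ 27119·28757·29940·35183 ≡ 20714 (mod 41041).
x_0 = 20714.
x_1 = 20714^2 mod 41041 = 27182.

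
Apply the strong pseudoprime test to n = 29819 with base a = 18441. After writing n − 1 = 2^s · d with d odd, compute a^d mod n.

n − 1 = 29818 = 2^1 · 14909, so s = 1 and d = 14909.
Repeated squaring mod 29819: 18441^1 ≡ 18441, 18441^2 ≡ 14605, 18441^4 ≡ 10718, 18441^8 ≡ 12736, 18441^16 ≡ 20155, 18441^32 ≡ 29607, 18441^64 ≡ 15125, 18441^128 ≡ 24076, 18441^256 ≡ 2235, 18441^512 ≡ 15452, 18441^1024 ≡ 3571, 18441^2048 ≡ 19328, 18441^4096 ≡ 28971, 18441^8192 ≡ 3448.
14909 = 8192 + 4096 + 2048 + 512 + 32 + 16 + 8 + 4 + 1, so 18441^14909 ≡ 3448·28971·19328·15452·29607·20155·12736·10718·18441 ≡ 1 (mod 29819).

1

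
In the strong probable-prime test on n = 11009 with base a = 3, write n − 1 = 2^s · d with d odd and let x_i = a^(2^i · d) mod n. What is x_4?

n − 1 = 11008 = 2^8 · 43, so s = 8 and d = 43.
x_0 = 3^43 mod 11009 = 9924.
x_1 = 9924^2 mod 11009 = 10271.
x_2 = 10271^2 mod 11009 = 5203.
x_3 = 5203^2 mod 11009 = 78.
x_4 = 78^2 mod 11009 = 6084.

6084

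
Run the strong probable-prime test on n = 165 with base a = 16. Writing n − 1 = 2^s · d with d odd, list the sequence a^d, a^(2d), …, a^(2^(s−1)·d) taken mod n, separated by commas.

n − 1 = 164 = 2^2 · 41, so s = 2 and d = 41.
x_0 = 16^41 mod 165 = 16.
x_1 = 16^2 mod 165 = 91.

16, 91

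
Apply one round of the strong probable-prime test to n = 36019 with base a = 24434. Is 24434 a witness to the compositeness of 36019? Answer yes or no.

no

n − 1 = 36018 = 2^1 · 18009, so s = 1 and d = 18009.
x_0 = 24434^18009 mod 36019 = 36018.
x_0 = 36018 ≡ −1, so 24434 is not a witness.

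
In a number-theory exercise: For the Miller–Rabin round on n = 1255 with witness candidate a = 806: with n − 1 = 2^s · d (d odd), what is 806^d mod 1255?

n − 1 = 1254 = 2^1 · 627, so s = 1 and d = 627.
806^627 mod 1255 = 956.

956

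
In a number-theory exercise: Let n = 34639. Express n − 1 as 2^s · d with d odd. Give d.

17319

Halving: 34638 → 17319; 17319 is odd.
So 34638 = 2^1 · 17319.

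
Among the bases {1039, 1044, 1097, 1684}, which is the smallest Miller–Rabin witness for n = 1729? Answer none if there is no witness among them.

n − 1 = 1728 = 2^6 · 27, so s = 6 and d = 27.
Base 1039: x_0 = 1039^27 mod 1729 = 1728. x_0 = 1728 ≡ −1, so 1039 is not a witness.
Base 1044: x_0 = 1044^27 mod 1729 = 246. x_0 is neither 1 nor 1728, so continue squaring. x_1 = 246^2 mod 1729 = 1. x_1 = 1 but x_0 ≠ ±1, a nontrivial square root of 1 — 1044 is a witness and 1729 is composite.
Base 1097: x_0 = 1097^27 mod 1729 = 398. x_0 is neither 1 nor 1728, so continue squaring. x_1 = 398^2 mod 1729 = 1065. x_2 = 1065^2 mod 1729 = 1. x_2 = 1 but x_1 ≠ ±1, a nontrivial square root of 1 — 1097 is a witness and 1729 is composite.
Base 1684: x_0 = 1684^27 mod 1729 = 512. x_0 is neither 1 nor 1728, so continue squaring. x_1 = 512^2 mod 1729 = 1065. x_2 = 1065^2 mod 1729 = 1. x_2 = 1 but x_1 ≠ ±1, a nontrivial square root of 1 — 1684 is a witness and 1729 is composite.
The smallest witness among the given bases is 1044.

1044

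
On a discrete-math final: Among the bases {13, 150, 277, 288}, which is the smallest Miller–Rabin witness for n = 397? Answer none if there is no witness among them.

n − 1 = 396 = 2^2 · 99, so s = 2 and d = 99.
Base 13: x_0 = 13^99 mod 397 = 334. x_0 is neither 1 nor 396, so continue squaring. x_1 = 334^2 mod 397 = 396. x_1 ≡ −1, so 13 is not a witness.
Base 150: x_0 = 150^99 mod 397 = 63. x_0 is neither 1 nor 396, so continue squaring. x_1 = 63^2 mod 397 = 396. x_1 ≡ −1, so 150 is not a witness.
Base 277: x_0 = 277^99 mod 397 = 396. x_0 = 396 ≡ −1, so 277 is not a witness.
Base 288: x_0 = 288^99 mod 397 = 63. x_0 is neither 1 nor 396, so continue squaring. x_1 = 63^2 mod 397 = 396. x_1 ≡ −1, so 288 is not a witness.
No listed base is a witness for 397.

none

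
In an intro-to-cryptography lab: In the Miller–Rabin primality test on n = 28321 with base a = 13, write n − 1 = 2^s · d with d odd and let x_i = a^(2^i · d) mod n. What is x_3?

n − 1 = 28320 = 2^5 · 885, so s = 5 and d = 885.
x_0 = 13^885 mod 28321 = 12738.
x_1 = 12738^2 mod 28321 = 5635.
x_2 = 5635^2 mod 28321 = 5384.
x_3 = 5384^2 mod 28321 = 15073.

15073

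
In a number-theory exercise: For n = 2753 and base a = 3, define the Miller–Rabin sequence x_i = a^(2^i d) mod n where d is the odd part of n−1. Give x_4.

n − 1 = 2752 = 2^6 · 43, so s = 6 and d = 43.
Repeated squaring mod 2753: 3^1 ≡ 3, 3^2 ≡ 9, 3^4 ≡ 81, 3^8 ≡ 1055, 3^16 ≡ 813, 3^32 ≡ 249.
43 = 32 + 8 + 2 + 1, so 3^43 ≡ 249·1055·9·3 ≡ 1037 (mod 2753).
x_0 = 1037.
x_1 = 1037^2 mod 2753 = 1699.
x_2 = 1699^2 mod 2753 = 1457.
x_3 = 1457^2 mod 2753 = 286.
x_4 = 286^2 mod 2753 = 1959.

1959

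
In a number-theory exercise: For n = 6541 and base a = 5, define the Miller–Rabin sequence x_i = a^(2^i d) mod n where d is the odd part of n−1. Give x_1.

6263

n − 1 = 6540 = 2^2 · 1635, so s = 2 and d = 1635.
By repeated squaring, 5^1635 ≡ 621 (mod 6541).
x_0 = 621.
x_1 = 621^2 mod 6541 = 6263.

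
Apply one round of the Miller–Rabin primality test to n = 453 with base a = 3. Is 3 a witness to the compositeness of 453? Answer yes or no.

n − 1 = 452 = 2^2 · 113, so s = 2 and d = 113.
x_0 = 3^113 mod 453 = 216.
x_0 is neither 1 nor 452, so continue squaring.
x_1 = 216^2 mod 453 = 450.
Reached i = s−1 = 1 without hitting −1: 3 is a Miller–Rabin witness and 453 is composite.

yes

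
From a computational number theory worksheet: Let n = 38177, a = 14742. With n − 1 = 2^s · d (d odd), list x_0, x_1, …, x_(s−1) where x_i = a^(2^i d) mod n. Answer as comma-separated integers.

9058, 4991, 18677, 7080, 38176

n − 1 = 38176 = 2^5 · 1193, so s = 5 and d = 1193.
x_0 = 14742^1193 mod 38177 = 9058.
x_1 = 9058^2 mod 38177 = 4991.
x_2 = 4991^2 mod 38177 = 18677.
x_3 = 18677^2 mod 38177 = 7080.
x_4 = 7080^2 mod 38177 = 38176.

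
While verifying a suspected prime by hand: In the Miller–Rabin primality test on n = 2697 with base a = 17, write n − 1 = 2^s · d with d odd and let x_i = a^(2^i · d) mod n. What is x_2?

958

n − 1 = 2696 = 2^3 · 337, so s = 3 and d = 337.
x_0 = 17^337 mod 2697 = 539.
x_1 = 539^2 mod 2697 = 1942.
x_2 = 1942^2 mod 2697 = 958.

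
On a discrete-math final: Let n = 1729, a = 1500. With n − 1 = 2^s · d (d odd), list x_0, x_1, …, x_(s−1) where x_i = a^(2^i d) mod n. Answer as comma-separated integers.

645, 1065, 1, 1, 1, 1

n − 1 = 1728 = 2^6 · 27, so s = 6 and d = 27.
x_0 = 1500^27 mod 1729 = 645.
x_1 = 645^2 mod 1729 = 1065.
x_2 = 1065^2 mod 1729 = 1.
x_3 = 1^2 mod 1729 = 1.
x_4 = 1^2 mod 1729 = 1.
x_5 = 1^2 mod 1729 = 1.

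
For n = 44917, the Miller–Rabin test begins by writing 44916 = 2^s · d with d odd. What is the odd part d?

11229

Halving: 44916 → 22458 → 11229; 11229 is odd.
So 44916 = 2^2 · 11229.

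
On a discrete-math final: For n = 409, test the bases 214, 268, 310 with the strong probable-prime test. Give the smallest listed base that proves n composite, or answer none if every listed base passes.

none

n − 1 = 408 = 2^3 · 51, so s = 3 and d = 51.
Base 214: x_0 = 214^51 mod 409 = 343. x_0 is neither 1 nor 408, so continue squaring. x_1 = 343^2 mod 409 = 266. x_2 = 266^2 mod 409 = 408. x_2 ≡ −1, so 214 is not a witness.
Base 268: x_0 = 268^51 mod 409 = 343. x_0 is neither 1 nor 408, so continue squaring. x_1 = 343^2 mod 409 = 266. x_2 = 266^2 mod 409 = 408. x_2 ≡ −1, so 268 is not a witness.
Base 310: x_0 = 310^51 mod 409 = 378. x_0 is neither 1 nor 408, so continue squaring. x_1 = 378^2 mod 409 = 143. x_2 = 143^2 mod 409 = 408. x_2 ≡ −1, so 310 is not a witness.
No listed base is a witness for 409.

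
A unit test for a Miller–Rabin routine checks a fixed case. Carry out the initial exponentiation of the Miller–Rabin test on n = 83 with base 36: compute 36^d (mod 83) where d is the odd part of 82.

n − 1 = 82 = 2^1 · 41, so s = 1 and d = 41.
36^41 mod 83 = 1.

1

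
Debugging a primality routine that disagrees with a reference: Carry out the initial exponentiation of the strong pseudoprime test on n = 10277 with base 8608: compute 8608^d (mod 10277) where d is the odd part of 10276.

n − 1 = 10276 = 2^2 · 2569, so s = 2 and d = 2569.
8608^2569 mod 10277 = 644.

644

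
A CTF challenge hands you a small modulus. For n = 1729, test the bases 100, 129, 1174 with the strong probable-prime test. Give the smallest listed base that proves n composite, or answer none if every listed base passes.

n − 1 = 1728 = 2^6 · 27, so s = 6 and d = 27.
Base 100: x_0 = 100^27 mod 1729 = 1. x_0 = 1, so 100 is not a witness.
Base 129: x_0 = 129^27 mod 1729 = 1728. x_0 = 1728 ≡ −1, so 129 is not a witness.
Base 1174: x_0 = 1174^27 mod 1729 = 1728. x_0 = 1728 ≡ −1, so 1174 is not a witness.
No listed base is a witness for 1729.

none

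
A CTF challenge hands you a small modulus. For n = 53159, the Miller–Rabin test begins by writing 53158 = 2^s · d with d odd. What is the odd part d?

Halving: 53158 → 26579; 26579 is odd.
So 53158 = 2^1 · 26579.

26579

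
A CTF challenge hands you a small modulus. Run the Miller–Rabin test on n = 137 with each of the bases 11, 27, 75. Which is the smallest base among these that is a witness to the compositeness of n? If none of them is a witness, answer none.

none

n − 1 = 136 = 2^3 · 17, so s = 3 and d = 17.
Base 11: x_0 = 11^17 mod 137 = 100. x_0 is neither 1 nor 136, so continue squaring. x_1 = 100^2 mod 137 = 136. x_1 ≡ −1, so 11 is not a witness.
Base 27: x_0 = 27^17 mod 137 = 96. x_0 is neither 1 nor 136, so continue squaring. x_1 = 96^2 mod 137 = 37. x_2 = 37^2 mod 137 = 136. x_2 ≡ −1, so 27 is not a witness.
Base 75: x_0 = 75^17 mod 137 = 41. x_0 is neither 1 nor 136, so continue squaring. x_1 = 41^2 mod 137 = 37. x_2 = 37^2 mod 137 = 136. x_2 ≡ −1, so 75 is not a witness.
No listed base is a witness for 137.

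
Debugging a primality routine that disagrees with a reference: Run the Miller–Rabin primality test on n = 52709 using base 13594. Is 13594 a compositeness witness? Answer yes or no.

n − 1 = 52708 = 2^2 · 13177, so s = 2 and d = 13177.
x_0 = 13594^13177 mod 52709 = 7996.
x_0 is neither 1 nor 52708, so continue squaring.
x_1 = 7996^2 mod 52709 = 52708.
x_1 ≡ −1, so 13594 is not a witness.

no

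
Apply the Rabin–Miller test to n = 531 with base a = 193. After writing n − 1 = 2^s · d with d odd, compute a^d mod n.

400

n − 1 = 530 = 2^1 · 265, so s = 1 and d = 265.
By repeated squaring, 193^265 ≡ 400 (mod 531).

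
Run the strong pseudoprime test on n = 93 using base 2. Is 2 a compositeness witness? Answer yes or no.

yes

n − 1 = 92 = 2^2 · 23, so s = 2 and d = 23.
x_0 = 2^23 mod 93 = 8.
x_0 is neither 1 nor 92, so continue squaring.
x_1 = 8^2 mod 93 = 64.
Reached i = s−1 = 1 without hitting −1: 2 is a Miller–Rabin witness and 93 is composite.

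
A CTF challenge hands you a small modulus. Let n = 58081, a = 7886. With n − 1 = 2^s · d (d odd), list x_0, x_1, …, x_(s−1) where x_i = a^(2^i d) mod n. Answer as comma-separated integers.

3125, 8017, 34703, 46755, 35428

n − 1 = 58080 = 2^5 · 1815, so s = 5 and d = 1815.
x_0 = 7886^1815 mod 58081 = 3125.
x_1 = 3125^2 mod 58081 = 8017.
x_2 = 8017^2 mod 58081 = 34703.
x_3 = 34703^2 mod 58081 = 46755.
x_4 = 46755^2 mod 58081 = 35428.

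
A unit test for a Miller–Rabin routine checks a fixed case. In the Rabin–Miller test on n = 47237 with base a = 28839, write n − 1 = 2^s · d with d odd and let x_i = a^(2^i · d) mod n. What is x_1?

1

n − 1 = 47236 = 2^2 · 11809, so s = 2 and d = 11809.
x_0 = 28839^11809 mod 47237 = 47236.
x_1 = 47236^2 mod 47237 = 1.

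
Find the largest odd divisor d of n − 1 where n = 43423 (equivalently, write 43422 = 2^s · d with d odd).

21711

Halving: 43422 → 21711; 21711 is odd.
So 43422 = 2^1 · 21711.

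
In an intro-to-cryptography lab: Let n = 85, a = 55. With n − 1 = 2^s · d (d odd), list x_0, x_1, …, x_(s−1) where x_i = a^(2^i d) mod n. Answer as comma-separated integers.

n − 1 = 84 = 2^2 · 21, so s = 2 and d = 21.
x_0 = 55^21 mod 85 = 55.
x_1 = 55^2 mod 85 = 50.

55, 50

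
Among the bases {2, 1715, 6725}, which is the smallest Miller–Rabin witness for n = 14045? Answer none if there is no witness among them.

2

n − 1 = 14044 = 2^2 · 3511, so s = 2 and d = 3511.
Base 2: x_0 = 2^3511 mod 14045 = 9273. x_0 is neither 1 nor 14044, so continue squaring. x_1 = 9273^2 mod 14045 = 5039. Reached i = s−1 = 1 without hitting −1: 2 is a Miller–Rabin witness and 14045 is composite.
Base 1715: x_0 = 1715^3511 mod 14045 = 13655. x_0 is neither 1 nor 14044, so continue squaring. x_1 = 13655^2 mod 14045 = 11650. Reached i = s−1 = 1 without hitting −1: 1715 is a Miller–Rabin witness and 14045 is composite.
Base 6725: x_0 = 6725^3511 mod 14045 = 6460. x_0 is neither 1 nor 14044, so continue squaring. x_1 = 6460^2 mod 14045 = 3905. Reached i = s−1 = 1 without hitting −1: 6725 is a Miller–Rabin witness and 14045 is composite.
The smallest witness among the given bases is 2.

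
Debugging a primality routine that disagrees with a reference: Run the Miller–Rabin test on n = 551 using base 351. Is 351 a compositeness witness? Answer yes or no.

n − 1 = 550 = 2^1 · 275, so s = 1 and d = 275.
x_0 = 351^275 mod 551 = 472.
x_0 ∉ {1, 550} and s = 1, so 351 is a Miller–Rabin witness and 551 is composite.

yes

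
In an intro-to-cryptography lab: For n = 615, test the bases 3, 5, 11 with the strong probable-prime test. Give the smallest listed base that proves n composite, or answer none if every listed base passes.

3

n − 1 = 614 = 2^1 · 307, so s = 1 and d = 307.
Base 3: x_0 = 3^307 mod 615 = 27. x_0 ∉ {1, 614} and s = 1, so 3 is a Miller–Rabin witness and 615 is composite.
Base 5: x_0 = 5^307 mod 615 = 20. x_0 ∉ {1, 614} and s = 1, so 5 is a Miller–Rabin witness and 615 is composite.
Base 11: x_0 = 11^307 mod 615 = 416. x_0 ∉ {1, 614} and s = 1, so 11 is a Miller–Rabin witness and 615 is composite.
The smallest witness among the given bases is 3.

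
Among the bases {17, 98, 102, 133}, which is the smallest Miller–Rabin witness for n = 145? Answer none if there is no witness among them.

n − 1 = 144 = 2^4 · 9, so s = 4 and d = 9.
Base 17: x_0 = 17^9 mod 145 = 17. x_0 is neither 1 nor 144, so continue squaring. x_1 = 17^2 mod 145 = 144. x_1 ≡ −1, so 17 is not a witness.
Base 98: x_0 = 98^9 mod 145 = 118. x_0 is neither 1 nor 144, so continue squaring. x_1 = 118^2 mod 145 = 4. x_2 = 4^2 mod 145 = 16. x_3 = 16^2 mod 145 = 111. Reached i = s−1 = 3 without hitting −1: 98 is a Miller–Rabin witness and 145 is composite.
Base 102: x_0 = 102^9 mod 145 = 142. x_0 is neither 1 nor 144, so continue squaring. x_1 = 142^2 mod 145 = 9. x_2 = 9^2 mod 145 = 81. x_3 = 81^2 mod 145 = 36. Reached i = s−1 = 3 without hitting −1: 102 is a Miller–Rabin witness and 145 is composite.
Base 133: x_0 = 133^9 mod 145 = 133. x_0 is neither 1 nor 144, so continue squaring. x_1 = 133^2 mod 145 = 144. x_1 ≡ −1, so 133 is not a witness.
The smallest witness among the given bases is 98.

98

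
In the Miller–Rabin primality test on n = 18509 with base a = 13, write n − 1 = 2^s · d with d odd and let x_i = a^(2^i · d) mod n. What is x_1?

15627

n − 1 = 18508 = 2^2 · 4627, so s = 2 and d = 4627.
Repeated squaring mod 18509: 13^1 ≡ 13, 13^2 ≡ 169, 13^4 ≡ 10052, 13^8 ≡ 2073, 13^16 ≡ 3241, 13^32 ≡ 9478, 13^64 ≡ 8307, 13^128 ≡ 4697, 13^256 ≡ 17590, 13^512 ≡ 11656, 13^1024 ≡ 6276, 13^2048 ≡ 1024, 13^4096 ≡ 12072.
4627 = 4096 + 512 + 16 + 2 + 1, so 13^4627 ≡ 12072·11656·3241·169·13 ≡ 2284 (mod 18509).
x_0 = 2284.
x_1 = 2284^2 mod 18509 = 15627.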